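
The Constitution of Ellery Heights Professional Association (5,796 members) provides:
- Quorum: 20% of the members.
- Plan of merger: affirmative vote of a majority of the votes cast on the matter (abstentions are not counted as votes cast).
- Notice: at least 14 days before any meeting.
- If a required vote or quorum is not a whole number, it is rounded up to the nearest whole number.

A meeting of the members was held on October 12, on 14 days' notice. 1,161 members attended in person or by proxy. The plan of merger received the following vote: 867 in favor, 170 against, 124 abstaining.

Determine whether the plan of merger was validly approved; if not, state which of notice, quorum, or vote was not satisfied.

Valid — all requirements satisfied.

Notice: 14 days given; 14 required. Satisfied.
Quorum: 20% of 5,796 = 1,159.20, rounded up to 1,160; 1,161 present. Satisfied.
Vote: requires a majority of the votes cast (1,161 − 124 abstaining = 1,037); a majority of 1037 is 519, so 519 needed; 867 in favor. Satisfied.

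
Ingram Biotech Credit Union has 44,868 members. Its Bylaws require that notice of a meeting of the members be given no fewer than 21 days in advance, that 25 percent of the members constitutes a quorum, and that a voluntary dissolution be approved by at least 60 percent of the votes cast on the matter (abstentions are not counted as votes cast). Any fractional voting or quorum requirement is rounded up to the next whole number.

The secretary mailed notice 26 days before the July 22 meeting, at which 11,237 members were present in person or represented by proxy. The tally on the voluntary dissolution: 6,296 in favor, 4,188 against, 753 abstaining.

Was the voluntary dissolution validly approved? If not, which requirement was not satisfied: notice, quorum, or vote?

Valid — all requirements satisfied.

Notice: 26 days given; 21 required. Satisfied.
Quorum: 25% of 44,868 = 11,217; 11,237 present. Satisfied.
Vote: requires three-fifths of the votes cast (11,237 − 753 abstaining = 10,484); 3/5 of 10484 = 6290.40, rounded up to 6291, so 6,291 needed; 6,296 in favor. Satisfied.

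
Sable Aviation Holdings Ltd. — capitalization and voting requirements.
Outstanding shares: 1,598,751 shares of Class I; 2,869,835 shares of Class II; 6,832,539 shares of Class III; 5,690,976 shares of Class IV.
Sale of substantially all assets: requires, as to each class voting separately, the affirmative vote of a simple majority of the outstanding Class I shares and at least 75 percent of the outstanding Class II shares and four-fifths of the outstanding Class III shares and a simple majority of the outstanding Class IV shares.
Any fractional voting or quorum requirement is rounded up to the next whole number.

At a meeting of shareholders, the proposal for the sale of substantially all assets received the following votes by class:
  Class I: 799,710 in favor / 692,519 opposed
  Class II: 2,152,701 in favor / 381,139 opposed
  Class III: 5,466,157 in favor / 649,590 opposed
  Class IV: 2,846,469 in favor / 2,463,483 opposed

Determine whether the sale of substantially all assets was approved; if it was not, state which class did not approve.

Class I: a majority of 1598751 is 799376; 799,376 required, 799,710 in favor — approved.
Class II: 3/4 of 2869835 = 2152376.25, rounded up to 2152377; 2,152,377 required, 2,152,701 in favor — approved.
Class III: 4/5 of 6832539 = 5466031.20, rounded up to 5466032; 5,466,032 required, 5,466,157 in favor — approved.
Class IV: a majority of 5690976 is 2845489; 2,845,489 required, 2,846,469 in favor — approved.

Approved — every class gave the required vote.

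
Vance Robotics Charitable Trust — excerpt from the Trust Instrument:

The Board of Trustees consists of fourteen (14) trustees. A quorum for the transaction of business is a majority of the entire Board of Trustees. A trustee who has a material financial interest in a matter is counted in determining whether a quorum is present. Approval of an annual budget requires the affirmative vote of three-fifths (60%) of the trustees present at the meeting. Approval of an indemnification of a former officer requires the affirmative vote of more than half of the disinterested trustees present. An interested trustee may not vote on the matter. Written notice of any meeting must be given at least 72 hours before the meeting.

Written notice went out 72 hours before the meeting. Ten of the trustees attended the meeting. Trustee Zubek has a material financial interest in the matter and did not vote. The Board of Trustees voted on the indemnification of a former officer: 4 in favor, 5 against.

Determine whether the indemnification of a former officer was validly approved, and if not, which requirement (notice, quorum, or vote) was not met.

Notice: 72 hours given; 72 required (72 ≥ 72). Satisfied.
Quorum: 10 present (interested trustees count toward quorum); quorum is 8. Satisfied.
Vote: the indemnification of a former officer requires a majority of the disinterested trustees present (10 − 1 = 9). A majority of 9 is 5, so 5 affirmative votes are needed; 4 voted in favor. Not satisfied.

Invalid — vote requirement not satisfied.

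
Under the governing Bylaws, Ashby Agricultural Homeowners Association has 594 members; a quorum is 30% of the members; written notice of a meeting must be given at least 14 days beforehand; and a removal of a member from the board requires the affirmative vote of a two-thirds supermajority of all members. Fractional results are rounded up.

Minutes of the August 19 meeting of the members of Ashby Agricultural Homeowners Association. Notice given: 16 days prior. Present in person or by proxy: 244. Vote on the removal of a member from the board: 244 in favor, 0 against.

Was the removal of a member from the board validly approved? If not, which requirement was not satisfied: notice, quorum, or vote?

Invalid — vote requirement not satisfied.

Notice: 16 days given; 14 required. Satisfied.
Quorum: 30% of 594 = 178.20, rounded up to 179; 244 present. Satisfied.
Vote: requires two-thirds of all members (594); 2/3 of 594 = 396, so 396 needed; 244 in favor. Not satisfied.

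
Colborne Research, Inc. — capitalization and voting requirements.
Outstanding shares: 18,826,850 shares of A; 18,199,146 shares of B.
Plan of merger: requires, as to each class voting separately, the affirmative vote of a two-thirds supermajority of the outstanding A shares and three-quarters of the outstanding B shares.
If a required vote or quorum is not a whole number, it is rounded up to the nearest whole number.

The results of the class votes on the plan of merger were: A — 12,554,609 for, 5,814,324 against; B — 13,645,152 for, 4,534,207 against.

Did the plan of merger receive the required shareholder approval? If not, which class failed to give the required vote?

A: 2/3 of 18826850 = 12551233.33, rounded up to 12551234; 12,551,234 required, 12,554,609 in favor — approved.
B: 3/4 of 18199146 = 13649359.50, rounded up to 13649360; 13,649,360 required, 13,645,152 in favor — not approved.

Not approved — the B shares did not give the required vote.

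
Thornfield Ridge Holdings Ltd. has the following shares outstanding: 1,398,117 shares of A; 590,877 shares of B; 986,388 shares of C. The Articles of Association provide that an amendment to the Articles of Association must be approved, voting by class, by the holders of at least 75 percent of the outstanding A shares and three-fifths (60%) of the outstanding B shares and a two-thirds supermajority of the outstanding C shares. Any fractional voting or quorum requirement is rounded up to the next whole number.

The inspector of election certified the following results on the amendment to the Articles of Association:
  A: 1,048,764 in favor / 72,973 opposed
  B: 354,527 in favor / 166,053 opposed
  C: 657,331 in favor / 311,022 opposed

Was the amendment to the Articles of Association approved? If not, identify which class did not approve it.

A: 3/4 of 1398117 = 1048587.75, rounded up to 1048588; 1,048,588 required, 1,048,764 in favor — approved.
B: 3/5 of 590877 = 354526.20, rounded up to 354527; 354,527 required, 354,527 in favor — approved.
C: 2/3 of 986388 = 657592; 657,592 required, 657,331 in favor — not approved.

Not approved — the C shares did not give the required vote.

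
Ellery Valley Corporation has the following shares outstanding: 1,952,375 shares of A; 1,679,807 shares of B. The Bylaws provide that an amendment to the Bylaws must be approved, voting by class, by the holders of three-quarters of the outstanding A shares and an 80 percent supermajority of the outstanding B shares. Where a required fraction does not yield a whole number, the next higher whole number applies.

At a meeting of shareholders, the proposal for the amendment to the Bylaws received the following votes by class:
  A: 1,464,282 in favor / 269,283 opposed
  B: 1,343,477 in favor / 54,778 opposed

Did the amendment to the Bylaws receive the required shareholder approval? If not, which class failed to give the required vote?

A: 3/4 of 1952375 = 1464281.25, rounded up to 1464282; 1,464,282 required, 1,464,282 in favor — approved.
B: 4/5 of 1679807 = 1343845.60, rounded up to 1343846; 1,343,846 required, 1,343,477 in favor — not approved.

Not approved — the B shares did not give the required vote.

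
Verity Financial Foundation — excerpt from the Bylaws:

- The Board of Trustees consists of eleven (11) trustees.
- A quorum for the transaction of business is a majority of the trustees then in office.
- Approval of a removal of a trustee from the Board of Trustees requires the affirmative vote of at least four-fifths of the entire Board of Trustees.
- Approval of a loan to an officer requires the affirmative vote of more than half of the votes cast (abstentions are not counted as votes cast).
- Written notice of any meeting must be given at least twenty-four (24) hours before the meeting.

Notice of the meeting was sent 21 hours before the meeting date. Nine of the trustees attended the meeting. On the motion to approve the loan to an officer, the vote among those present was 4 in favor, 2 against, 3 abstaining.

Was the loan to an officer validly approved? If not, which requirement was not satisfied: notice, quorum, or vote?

Invalid — notice requirement not satisfied.

Notice: 21 hours given; 24 required (21 < 24). Not satisfied.
Quorum: 9 present; quorum is 6. Satisfied.
Vote: the loan to an officer requires a majority of the votes cast (9 present − 3 abstaining = 6). A majority of 6 is 4, so 4 affirmative votes are needed; 4 voted in favor. Satisfied.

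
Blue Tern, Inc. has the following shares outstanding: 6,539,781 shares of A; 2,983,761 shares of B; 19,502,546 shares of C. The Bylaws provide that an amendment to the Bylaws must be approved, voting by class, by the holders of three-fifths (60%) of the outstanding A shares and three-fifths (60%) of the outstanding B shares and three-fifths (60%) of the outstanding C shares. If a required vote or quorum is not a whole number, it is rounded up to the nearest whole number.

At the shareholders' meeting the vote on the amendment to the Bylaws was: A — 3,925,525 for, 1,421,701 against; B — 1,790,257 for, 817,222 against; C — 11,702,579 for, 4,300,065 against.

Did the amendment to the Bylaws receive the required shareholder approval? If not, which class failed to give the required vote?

Approved — every class gave the required vote.

A: 3/5 of 6539781 = 3923868.60, rounded up to 3923869; 3,923,869 required, 3,925,525 in favor — approved.
B: 3/5 of 2983761 = 1790256.60, rounded up to 1790257; 1,790,257 required, 1,790,257 in favor — approved.
C: 3/5 of 19502546 = 11701527.60, rounded up to 11701528; 11,701,528 required, 11,702,579 in favor — approved.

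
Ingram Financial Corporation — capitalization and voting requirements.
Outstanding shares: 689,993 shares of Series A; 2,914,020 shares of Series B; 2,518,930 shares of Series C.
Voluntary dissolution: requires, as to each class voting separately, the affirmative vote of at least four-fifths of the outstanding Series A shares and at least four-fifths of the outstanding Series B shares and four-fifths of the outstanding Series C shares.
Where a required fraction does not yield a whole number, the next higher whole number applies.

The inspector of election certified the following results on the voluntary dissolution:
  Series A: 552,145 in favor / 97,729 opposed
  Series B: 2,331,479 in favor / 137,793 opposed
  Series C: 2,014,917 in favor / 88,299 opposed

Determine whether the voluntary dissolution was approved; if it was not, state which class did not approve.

Not approved — the Series C shares did not give the required vote.

Series A: 4/5 of 689993 = 551994.40, rounded up to 551995; 551,995 required, 552,145 in favor — approved.
Series B: 4/5 of 2914020 = 2331216; 2,331,216 required, 2,331,479 in favor — approved.
Series C: 4/5 of 2518930 = 2015144; 2,015,144 required, 2,014,917 in favor — not approved.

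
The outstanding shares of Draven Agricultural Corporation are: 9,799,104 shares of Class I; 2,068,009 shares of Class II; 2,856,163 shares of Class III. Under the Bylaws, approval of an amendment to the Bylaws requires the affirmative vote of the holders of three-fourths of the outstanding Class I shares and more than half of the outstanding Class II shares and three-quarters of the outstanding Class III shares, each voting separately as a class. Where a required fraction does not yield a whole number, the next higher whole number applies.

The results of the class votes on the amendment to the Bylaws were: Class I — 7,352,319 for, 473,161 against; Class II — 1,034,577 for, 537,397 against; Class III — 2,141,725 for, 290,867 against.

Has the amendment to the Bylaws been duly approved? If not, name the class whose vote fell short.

Class I: 3/4 of 9799104 = 7349328; 7,349,328 required, 7,352,319 in favor — approved.
Class II: a majority of 2068009 is 1034005; 1,034,005 required, 1,034,577 in favor — approved.
Class III: 3/4 of 2856163 = 2142122.25, rounded up to 2142123; 2,142,123 required, 2,141,725 in favor — not approved.

Not approved — the Class III shares did not give the required vote.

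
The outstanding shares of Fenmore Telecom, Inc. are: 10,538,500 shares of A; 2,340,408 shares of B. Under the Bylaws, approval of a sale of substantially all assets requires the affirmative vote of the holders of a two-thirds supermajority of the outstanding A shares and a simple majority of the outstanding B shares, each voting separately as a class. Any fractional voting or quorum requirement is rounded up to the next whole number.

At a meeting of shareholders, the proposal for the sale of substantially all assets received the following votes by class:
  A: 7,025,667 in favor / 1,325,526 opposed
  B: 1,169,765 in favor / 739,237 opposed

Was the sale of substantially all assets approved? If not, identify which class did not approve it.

A: 2/3 of 10538500 = 7025666.67, rounded up to 7025667; 7,025,667 required, 7,025,667 in favor — approved.
B: a majority of 2340408 is 1170205; 1,170,205 required, 1,169,765 in favor — not approved.

Not approved — the B shares did not give the required vote.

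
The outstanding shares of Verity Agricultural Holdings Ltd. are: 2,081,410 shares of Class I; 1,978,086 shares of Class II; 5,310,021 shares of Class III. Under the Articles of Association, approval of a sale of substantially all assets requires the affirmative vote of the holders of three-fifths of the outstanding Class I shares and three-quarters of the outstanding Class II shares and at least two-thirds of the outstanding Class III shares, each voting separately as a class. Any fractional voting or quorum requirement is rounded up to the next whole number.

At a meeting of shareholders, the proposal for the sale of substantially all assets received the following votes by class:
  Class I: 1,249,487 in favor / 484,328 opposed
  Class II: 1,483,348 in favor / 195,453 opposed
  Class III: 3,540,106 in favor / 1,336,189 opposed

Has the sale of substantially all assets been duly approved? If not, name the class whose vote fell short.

Not approved — the Class II shares did not give the required vote.

Class I: 3/5 of 2081410 = 1248846; 1,248,846 required, 1,249,487 in favor — approved.
Class II: 3/4 of 1978086 = 1483564.50, rounded up to 1483565; 1,483,565 required, 1,483,348 in favor — not approved.
Class III: 2/3 of 5310021 = 3540014; 3,540,014 required, 3,540,106 in favor — approved.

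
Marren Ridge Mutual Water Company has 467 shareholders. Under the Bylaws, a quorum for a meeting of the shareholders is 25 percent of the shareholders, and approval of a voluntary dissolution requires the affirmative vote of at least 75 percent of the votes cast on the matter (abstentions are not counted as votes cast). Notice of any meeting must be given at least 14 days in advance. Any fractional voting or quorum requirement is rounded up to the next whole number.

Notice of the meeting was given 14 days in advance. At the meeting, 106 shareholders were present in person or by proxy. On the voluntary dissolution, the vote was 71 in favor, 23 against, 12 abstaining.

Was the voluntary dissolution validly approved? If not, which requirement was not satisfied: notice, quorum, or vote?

Notice: 14 days given; 14 required. Satisfied.
Quorum: 25% of 467 = 116.75, rounded up to 117; 106 present. Not satisfied.
Vote: requires three-fourths of the votes cast (106 − 12 abstaining = 94); 3/4 of 94 = 70.50, rounded up to 71, so 71 needed; 71 in favor. Satisfied.

Invalid — quorum requirement not satisfied.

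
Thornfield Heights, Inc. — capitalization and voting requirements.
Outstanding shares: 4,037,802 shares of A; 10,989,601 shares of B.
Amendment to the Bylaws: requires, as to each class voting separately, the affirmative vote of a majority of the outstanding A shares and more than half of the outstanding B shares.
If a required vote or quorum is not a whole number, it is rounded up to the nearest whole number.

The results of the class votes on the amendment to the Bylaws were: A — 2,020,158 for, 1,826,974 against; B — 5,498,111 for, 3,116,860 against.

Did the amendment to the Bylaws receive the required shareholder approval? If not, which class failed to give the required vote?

A: a majority of 4037802 is 2018902; 2,018,902 required, 2,020,158 in favor — approved.
B: a majority of 10989601 is 5494801; 5,494,801 required, 5,498,111 in favor — approved.

Approved — every class gave the required vote.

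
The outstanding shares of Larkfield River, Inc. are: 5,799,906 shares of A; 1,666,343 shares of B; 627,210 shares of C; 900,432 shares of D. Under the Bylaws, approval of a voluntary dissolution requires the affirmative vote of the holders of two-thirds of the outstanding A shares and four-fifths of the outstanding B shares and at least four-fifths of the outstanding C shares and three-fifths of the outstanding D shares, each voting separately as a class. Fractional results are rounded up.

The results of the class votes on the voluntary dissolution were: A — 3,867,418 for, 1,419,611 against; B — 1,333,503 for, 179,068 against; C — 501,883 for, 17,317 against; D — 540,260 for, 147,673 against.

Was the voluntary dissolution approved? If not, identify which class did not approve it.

A: 2/3 of 5799906 = 3866604; 3,866,604 required, 3,867,418 in favor — approved.
B: 4/5 of 1666343 = 1333074.40, rounded up to 1333075; 1,333,075 required, 1,333,503 in favor — approved.
C: 4/5 of 627210 = 501768; 501,768 required, 501,883 in favor — approved.
D: 3/5 of 900432 = 540259.20, rounded up to 540260; 540,260 required, 540,260 in favor — approved.

Approved — every class gave the required vote.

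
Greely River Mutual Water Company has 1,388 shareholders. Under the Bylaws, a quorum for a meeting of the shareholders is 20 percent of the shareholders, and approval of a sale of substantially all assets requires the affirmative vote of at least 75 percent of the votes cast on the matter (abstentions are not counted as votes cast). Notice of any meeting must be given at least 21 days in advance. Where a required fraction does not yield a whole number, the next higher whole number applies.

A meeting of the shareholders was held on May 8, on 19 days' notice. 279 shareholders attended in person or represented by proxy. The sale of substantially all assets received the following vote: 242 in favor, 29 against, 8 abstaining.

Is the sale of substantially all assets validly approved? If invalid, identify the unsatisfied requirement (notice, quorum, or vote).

Notice: 19 days given; 21 required. Not satisfied.
Quorum: 20% of 1,388 = 277.60, rounded up to 278; 279 present. Satisfied.
Vote: requires three-fourths of the votes cast (279 − 8 abstaining = 271); 3/4 of 271 = 203.25, rounded up to 204, so 204 needed; 242 in favor. Satisfied.

Invalid — notice requirement not satisfied.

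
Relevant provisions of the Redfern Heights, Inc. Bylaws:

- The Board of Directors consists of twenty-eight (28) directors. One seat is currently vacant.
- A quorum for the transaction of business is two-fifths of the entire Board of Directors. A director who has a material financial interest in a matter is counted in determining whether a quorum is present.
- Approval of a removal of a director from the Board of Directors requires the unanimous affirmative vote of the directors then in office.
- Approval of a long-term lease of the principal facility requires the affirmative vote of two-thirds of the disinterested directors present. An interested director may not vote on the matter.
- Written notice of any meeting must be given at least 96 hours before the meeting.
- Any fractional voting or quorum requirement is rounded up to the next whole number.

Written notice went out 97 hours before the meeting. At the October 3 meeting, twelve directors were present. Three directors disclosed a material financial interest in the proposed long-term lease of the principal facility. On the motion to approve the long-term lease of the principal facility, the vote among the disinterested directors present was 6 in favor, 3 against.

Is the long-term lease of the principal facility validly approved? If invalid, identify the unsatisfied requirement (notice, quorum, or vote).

Notice: 97 hours given; 96 required (97 ≥ 96). Satisfied.
Quorum: 12 present (interested directors count toward quorum); quorum is 12. Satisfied.
Vote: the long-term lease of the principal facility requires two-thirds of the disinterested directors present (12 − 3 = 9). 2/3 of 9 = 6, so 6 affirmative votes are needed; 6 voted in favor. Satisfied.

Valid — all requirements satisfied.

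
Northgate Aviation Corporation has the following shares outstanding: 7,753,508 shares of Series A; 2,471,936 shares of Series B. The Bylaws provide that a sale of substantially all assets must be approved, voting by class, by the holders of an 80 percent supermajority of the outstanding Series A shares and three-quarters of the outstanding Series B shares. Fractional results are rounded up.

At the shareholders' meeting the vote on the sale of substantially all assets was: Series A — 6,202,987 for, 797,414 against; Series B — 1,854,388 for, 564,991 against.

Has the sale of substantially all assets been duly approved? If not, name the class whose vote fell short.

Series A: 4/5 of 7753508 = 6202806.40, rounded up to 6202807; 6,202,807 required, 6,202,987 in favor — approved.
Series B: 3/4 of 2471936 = 1853952; 1,853,952 required, 1,854,388 in favor — approved.

Approved — every class gave the required vote.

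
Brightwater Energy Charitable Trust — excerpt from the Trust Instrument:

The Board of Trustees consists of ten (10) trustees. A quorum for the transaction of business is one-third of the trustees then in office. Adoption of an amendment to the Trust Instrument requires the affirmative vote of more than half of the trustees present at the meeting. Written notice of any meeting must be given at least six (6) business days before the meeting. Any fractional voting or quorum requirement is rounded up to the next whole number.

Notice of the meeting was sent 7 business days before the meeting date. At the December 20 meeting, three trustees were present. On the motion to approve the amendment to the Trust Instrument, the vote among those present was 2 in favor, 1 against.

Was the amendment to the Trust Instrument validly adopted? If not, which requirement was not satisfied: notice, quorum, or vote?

Invalid — quorum requirement not satisfied.

Notice: 7 business days given; 6 required (7 ≥ 6). Satisfied.
Quorum: 3 present; quorum is 4. Not satisfied.
Vote: the amendment to the Trust Instrument requires a majority of the trustees present (3). A majority of 3 is 2, so 2 affirmative votes are needed; 2 voted in favor. Satisfied. (Moot — without a quorum no business can be validly transacted.)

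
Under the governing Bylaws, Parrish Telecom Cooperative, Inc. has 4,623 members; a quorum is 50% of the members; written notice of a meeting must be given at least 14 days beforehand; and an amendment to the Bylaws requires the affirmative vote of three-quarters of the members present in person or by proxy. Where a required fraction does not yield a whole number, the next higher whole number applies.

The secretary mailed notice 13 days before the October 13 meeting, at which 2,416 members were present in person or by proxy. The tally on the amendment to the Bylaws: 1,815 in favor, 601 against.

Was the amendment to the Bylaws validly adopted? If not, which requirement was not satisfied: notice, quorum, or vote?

Invalid — notice requirement not satisfied.

Notice: 13 days given; 14 required. Not satisfied.
Quorum: 50% of 4,623 = 2,311.50, rounded up to 2,312; 2,416 present. Satisfied.
Vote: requires three-fourths of those present (2,416); 3/4 of 2416 = 1812, so 1,812 needed; 1,815 in favor. Satisfied.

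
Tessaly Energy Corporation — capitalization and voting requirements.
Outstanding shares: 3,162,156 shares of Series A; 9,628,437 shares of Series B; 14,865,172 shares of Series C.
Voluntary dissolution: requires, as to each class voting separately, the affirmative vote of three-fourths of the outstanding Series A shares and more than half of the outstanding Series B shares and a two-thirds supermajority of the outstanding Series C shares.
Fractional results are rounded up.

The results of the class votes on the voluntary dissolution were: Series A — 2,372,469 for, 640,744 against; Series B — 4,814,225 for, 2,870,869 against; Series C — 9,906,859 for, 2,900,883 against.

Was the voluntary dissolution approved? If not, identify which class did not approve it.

Not approved — the Series C shares did not give the required vote.

Series A: 3/4 of 3162156 = 2371617; 2,371,617 required, 2,372,469 in favor — approved.
Series B: a majority of 9628437 is 4814219; 4,814,219 required, 4,814,225 in favor — approved.
Series C: 2/3 of 14865172 = 9910114.67, rounded up to 9910115; 9,910,115 required, 9,906,859 in favor — not approved.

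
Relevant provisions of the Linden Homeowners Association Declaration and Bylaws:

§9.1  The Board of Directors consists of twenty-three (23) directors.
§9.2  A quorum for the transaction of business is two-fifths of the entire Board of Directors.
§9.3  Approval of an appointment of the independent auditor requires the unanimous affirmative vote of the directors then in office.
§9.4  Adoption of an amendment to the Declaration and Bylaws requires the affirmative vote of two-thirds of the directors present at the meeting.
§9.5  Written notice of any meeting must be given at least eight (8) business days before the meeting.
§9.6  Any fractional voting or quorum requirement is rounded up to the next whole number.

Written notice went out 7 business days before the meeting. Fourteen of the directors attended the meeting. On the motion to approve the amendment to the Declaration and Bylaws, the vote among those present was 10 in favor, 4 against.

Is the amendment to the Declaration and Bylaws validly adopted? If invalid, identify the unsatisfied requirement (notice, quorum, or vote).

Invalid — notice requirement not satisfied.

Notice: 7 business days given; 8 required (7 < 8). Not satisfied.
Quorum: 14 present; quorum is 10. Satisfied.
Vote: the amendment to the Declaration and Bylaws requires two-thirds of the directors present (14). 2/3 of 14 = 9.33, rounded up to 10, so 10 affirmative votes are needed; 10 voted in favor. Satisfied.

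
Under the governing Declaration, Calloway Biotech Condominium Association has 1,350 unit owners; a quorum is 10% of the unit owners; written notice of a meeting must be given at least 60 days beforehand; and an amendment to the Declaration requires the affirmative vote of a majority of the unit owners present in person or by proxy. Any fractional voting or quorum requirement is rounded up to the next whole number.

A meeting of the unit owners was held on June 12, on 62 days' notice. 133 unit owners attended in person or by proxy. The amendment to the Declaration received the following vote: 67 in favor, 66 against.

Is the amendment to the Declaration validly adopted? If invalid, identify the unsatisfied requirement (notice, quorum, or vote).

Notice: 62 days given; 60 required. Satisfied.
Quorum: 10% of 1,350 = 135; 133 present. Not satisfied.
Vote: requires a majority of those present (133); a majority of 133 is 67, so 67 needed; 67 in favor. Satisfied.

Invalid — quorum requirement not satisfied.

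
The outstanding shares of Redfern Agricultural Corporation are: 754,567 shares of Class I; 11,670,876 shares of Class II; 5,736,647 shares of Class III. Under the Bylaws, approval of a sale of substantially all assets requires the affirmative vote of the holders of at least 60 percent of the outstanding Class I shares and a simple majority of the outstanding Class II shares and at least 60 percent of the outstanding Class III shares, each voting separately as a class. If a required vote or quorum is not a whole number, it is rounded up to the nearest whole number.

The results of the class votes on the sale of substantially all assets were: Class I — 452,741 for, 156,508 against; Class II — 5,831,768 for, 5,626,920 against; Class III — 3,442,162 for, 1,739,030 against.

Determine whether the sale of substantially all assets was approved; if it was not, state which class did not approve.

Not approved — the Class II shares did not give the required vote.

Class I: 3/5 of 754567 = 452740.20, rounded up to 452741; 452,741 required, 452,741 in favor — approved.
Class II: a majority of 11670876 is 5835439; 5,835,439 required, 5,831,768 in favor — not approved.
Class III: 3/5 of 5736647 = 3441988.20, rounded up to 3441989; 3,441,989 required, 3,442,162 in favor — approved.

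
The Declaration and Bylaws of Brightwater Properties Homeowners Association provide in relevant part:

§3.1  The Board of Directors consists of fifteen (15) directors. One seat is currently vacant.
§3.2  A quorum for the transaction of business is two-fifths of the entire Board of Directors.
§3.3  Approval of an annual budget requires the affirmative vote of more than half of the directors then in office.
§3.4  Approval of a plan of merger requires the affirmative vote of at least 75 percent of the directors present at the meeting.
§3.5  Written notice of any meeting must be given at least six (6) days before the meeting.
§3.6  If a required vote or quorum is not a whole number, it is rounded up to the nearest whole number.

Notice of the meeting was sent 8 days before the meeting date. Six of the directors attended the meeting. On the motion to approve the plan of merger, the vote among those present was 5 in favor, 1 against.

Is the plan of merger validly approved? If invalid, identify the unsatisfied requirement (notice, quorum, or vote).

Valid — all requirements satisfied.

Notice: 8 days given; 6 required (8 ≥ 6). Satisfied.
Quorum: 6 present; quorum is 6. Satisfied.
Vote: the plan of merger requires three-fourths of the directors present (6). 3/4 of 6 = 4.50, rounded up to 5, so 5 affirmative votes are needed; 5 voted in favor. Satisfied.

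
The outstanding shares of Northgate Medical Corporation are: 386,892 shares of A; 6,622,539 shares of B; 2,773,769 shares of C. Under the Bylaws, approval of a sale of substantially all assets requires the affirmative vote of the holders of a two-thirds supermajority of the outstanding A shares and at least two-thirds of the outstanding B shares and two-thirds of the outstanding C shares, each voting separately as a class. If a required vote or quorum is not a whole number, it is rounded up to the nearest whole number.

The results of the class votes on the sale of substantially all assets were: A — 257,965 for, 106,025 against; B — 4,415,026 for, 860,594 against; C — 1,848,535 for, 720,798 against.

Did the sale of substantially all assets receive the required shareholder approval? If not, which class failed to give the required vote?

Not approved — the C shares did not give the required vote.

A: 2/3 of 386892 = 257928; 257,928 required, 257,965 in favor — approved.
B: 2/3 of 6622539 = 4415026; 4,415,026 required, 4,415,026 in favor — approved.
C: 2/3 of 2773769 = 1849179.33, rounded up to 1849180; 1,849,180 required, 1,848,535 in favor — not approved.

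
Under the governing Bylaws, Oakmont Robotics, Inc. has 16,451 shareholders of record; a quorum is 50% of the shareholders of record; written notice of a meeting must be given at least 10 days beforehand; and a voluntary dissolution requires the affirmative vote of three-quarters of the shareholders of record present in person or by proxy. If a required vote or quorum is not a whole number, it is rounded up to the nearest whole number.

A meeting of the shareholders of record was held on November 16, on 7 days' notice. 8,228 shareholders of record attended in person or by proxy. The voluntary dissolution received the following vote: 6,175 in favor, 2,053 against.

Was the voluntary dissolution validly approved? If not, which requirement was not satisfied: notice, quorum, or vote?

Invalid — notice requirement not satisfied.

Notice: 7 days given; 10 required. Not satisfied.
Quorum: 50% of 16,451 = 8,225.50, rounded up to 8,226; 8,228 present. Satisfied.
Vote: requires three-fourths of those present (8,228); 3/4 of 8228 = 6171, so 6,171 needed; 6,175 in favor. Satisfied.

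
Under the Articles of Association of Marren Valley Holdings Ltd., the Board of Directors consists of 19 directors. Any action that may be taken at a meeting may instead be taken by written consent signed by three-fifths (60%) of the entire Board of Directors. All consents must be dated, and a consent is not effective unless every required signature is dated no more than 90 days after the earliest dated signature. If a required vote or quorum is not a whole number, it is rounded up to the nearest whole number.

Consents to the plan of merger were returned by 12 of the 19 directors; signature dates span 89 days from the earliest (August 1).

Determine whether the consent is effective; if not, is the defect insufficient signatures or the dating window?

Signatures required: three-fifths (60%) of 19 — 3/5 of 19 = 11.40, rounded up to 12, so 12 needed; 12 signed. Sufficient.
Dating window: the latest signature is 89 days after the earliest; the limit is 90 days. Within the window.

Effective — both the signature and dating-window requirements are satisfied.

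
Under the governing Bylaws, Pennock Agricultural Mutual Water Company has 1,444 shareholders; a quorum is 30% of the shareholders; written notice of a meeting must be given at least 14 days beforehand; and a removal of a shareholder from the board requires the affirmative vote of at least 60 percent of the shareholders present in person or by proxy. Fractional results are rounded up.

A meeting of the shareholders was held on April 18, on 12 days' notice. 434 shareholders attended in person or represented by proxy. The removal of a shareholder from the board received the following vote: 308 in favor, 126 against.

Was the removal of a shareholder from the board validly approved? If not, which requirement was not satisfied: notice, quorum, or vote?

Invalid — notice requirement not satisfied.

Notice: 12 days given; 14 required. Not satisfied.
Quorum: 30% of 1,444 = 433.20, rounded up to 434; 434 present. Satisfied.
Vote: requires three-fifths of those present (434); 3/5 of 434 = 260.40, rounded up to 261, so 261 needed; 308 in favor. Satisfied.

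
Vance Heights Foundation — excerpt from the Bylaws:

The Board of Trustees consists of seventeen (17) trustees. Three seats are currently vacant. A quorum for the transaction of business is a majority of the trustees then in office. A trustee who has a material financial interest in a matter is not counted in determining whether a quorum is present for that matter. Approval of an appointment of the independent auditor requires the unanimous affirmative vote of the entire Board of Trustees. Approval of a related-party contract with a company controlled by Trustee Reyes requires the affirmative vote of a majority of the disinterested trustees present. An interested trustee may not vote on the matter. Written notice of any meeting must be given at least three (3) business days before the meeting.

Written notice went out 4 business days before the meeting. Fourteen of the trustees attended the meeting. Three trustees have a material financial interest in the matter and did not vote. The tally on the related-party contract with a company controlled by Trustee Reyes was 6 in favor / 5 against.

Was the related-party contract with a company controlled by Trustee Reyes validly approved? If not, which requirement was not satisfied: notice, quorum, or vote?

Valid — all requirements satisfied.

Notice: 4 business days given; 3 required (4 ≥ 3). Satisfied.
Quorum: 14 present, but the 3 interested trustees do not count, leaving 11. Quorum is 8. Satisfied.
Vote: the related-party contract with a company controlled by Trustee Reyes requires a majority of the disinterested trustees present (14 − 3 = 11). A majority of 11 is 6, so 6 affirmative votes are needed; 6 voted in favor. Satisfied.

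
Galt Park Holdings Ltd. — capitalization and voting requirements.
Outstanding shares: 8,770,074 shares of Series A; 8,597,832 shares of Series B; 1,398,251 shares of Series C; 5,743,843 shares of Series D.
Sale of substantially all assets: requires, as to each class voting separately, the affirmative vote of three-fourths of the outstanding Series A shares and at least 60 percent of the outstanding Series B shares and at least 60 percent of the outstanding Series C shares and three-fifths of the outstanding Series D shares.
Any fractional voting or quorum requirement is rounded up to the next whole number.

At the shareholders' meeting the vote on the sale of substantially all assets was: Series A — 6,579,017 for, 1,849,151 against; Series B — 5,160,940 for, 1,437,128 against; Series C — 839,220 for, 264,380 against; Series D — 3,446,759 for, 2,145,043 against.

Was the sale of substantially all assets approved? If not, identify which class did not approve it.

Series A: 3/4 of 8770074 = 6577555.50, rounded up to 6577556; 6,577,556 required, 6,579,017 in favor — approved.
Series B: 3/5 of 8597832 = 5158699.20, rounded up to 5158700; 5,158,700 required, 5,160,940 in favor — approved.
Series C: 3/5 of 1398251 = 838950.60, rounded up to 838951; 838,951 required, 839,220 in favor — approved.
Series D: 3/5 of 5743843 = 3446305.80, rounded up to 3446306; 3,446,306 required, 3,446,759 in favor — approved.

Approved — every class gave the required vote.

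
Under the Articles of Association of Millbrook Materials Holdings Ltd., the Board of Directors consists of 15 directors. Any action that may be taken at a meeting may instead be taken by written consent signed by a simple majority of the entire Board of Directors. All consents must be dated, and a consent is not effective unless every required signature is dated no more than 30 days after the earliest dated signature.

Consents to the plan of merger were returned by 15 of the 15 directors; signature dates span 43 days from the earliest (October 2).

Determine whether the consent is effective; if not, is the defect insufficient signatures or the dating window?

Signatures required: a simple majority of 15 — a majority of 15 is 8, so 8 needed; 15 signed. Sufficient.
Dating window: the latest signature is 43 days after the earliest; the limit is 30 days. Outside the window.

Not effective — dating-window requirement not satisfied.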